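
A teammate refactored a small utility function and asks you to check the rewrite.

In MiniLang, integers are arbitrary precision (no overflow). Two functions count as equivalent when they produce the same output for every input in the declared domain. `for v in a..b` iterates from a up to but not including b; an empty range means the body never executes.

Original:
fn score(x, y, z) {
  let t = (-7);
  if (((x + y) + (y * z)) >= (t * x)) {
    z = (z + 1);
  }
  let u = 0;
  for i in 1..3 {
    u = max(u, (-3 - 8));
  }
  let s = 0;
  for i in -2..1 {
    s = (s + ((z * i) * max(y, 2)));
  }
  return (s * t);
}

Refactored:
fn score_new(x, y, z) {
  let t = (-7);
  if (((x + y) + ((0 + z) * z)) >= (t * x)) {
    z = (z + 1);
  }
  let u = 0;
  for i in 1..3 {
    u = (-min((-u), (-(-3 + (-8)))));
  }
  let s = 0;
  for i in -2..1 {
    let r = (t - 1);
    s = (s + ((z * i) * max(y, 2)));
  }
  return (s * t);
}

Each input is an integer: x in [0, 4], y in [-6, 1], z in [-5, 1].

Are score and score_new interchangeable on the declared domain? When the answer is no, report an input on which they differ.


Try x=0, y=-6, z=-2.
score: t=-7, then (((x + y) + (y * z)) >= (t * x)) is true, then z=-1, then u=0, then (i=1), then u=0, then (i=2), then u=0, then s=0, then (i=-2), then s=4, then (i=-1), then s=6, then (i=0), then s=6, then returns -42
score_new: t=-7, then (((x + y) + ((0 + z) * z)) >= (t * x)) is false, then u=0, then (i=1), then u=0, then (i=2), then u=0, then s=0, then (i=-2), then r=-8, then s=8, then (i=-1), then r=-8, then s=12, then (i=0), then r=-8, then s=12, then returns -84
-42 != -84, so the rewrite changes behavior.
verdict: not equivalent; witness: x=0, y=-6, z=-2


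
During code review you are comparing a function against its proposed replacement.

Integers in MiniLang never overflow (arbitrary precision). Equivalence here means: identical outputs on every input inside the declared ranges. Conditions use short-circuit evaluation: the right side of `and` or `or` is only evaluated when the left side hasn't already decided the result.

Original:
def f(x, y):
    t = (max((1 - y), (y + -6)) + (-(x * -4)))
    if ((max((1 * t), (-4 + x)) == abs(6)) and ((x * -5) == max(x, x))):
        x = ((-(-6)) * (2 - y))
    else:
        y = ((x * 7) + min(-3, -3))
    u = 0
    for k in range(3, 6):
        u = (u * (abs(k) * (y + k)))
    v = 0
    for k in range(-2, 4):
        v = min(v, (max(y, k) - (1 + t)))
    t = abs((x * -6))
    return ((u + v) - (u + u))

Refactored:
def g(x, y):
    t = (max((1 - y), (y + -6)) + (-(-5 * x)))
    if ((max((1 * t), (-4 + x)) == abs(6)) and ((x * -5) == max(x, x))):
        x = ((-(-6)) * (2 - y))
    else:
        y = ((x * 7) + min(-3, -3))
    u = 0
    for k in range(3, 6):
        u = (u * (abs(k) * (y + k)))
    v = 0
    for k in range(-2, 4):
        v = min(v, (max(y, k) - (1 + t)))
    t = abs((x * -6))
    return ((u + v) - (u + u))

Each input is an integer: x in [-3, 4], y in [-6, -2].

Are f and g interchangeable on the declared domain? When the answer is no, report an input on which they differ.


Run the pair on x=-2, y=-6.
f: t = -1; ((max((1 * t), (-4 + x)) == abs(6)) and ((x * -5) == max(x, x))) -> false; y = -17; u = 0; [k=3]; u = 0; [k=4]; u = 0; [k=5]; u = 0; v = 0; [k=-2]; v = -2; [k=-1]; v = -2; [k=0]; v = -2; [k=1]; v = -2; [k=2]; v = -2; [k=3]; v = -2; t = 12; return -2
g: t = -3; ((max((1 * t), (-4 + x)) == abs(6)) and ((x * -5) == max(x, x))) -> false; y = -17; u = 0; [k=3]; u = 0; [k=4]; u = 0; [k=5]; u = 0; v = 0; [k=-2]; v = 0; [k=-1]; v = 0; [k=0]; v = 0; [k=1]; v = 0; [k=2]; v = 0; [k=3]; v = 0; t = 12; return 0
-2 against 0: the behavior changed.
verdict: not equivalent; witness: x=-2, y=-6


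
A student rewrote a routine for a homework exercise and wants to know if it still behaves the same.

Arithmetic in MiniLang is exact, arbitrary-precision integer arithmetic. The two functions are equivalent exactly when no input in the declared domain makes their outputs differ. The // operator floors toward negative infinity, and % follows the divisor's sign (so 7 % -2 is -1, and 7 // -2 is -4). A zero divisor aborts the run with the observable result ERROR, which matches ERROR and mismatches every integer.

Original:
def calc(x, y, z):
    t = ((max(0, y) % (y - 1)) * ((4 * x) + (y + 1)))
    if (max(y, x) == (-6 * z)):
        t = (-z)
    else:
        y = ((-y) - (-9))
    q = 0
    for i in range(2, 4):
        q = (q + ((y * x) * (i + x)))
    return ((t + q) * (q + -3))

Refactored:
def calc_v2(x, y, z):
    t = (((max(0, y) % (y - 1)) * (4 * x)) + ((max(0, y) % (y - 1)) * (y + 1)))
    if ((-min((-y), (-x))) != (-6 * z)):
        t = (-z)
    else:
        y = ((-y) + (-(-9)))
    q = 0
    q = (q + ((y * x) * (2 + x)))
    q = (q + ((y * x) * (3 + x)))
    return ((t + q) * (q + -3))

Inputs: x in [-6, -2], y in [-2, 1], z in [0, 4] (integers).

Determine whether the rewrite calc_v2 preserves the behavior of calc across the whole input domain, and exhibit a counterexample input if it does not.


These are not equivalent — on x=-6, y=-2, z=0 the outputs split (212058 vs 7308).
calc: t=0, then (max(y, x) == (-6 * z)) is false, then y=11, then q=0, then (i=2), then q=264, then (i=3), then q=462, then returns 212058
calc_v2: t=0, then ((-min((-y), (-x))) != (-6 * z)) is true, then t=0, then q=0, then q=-48, then q=-84, then returns 7308
verdict: not equivalent; witness: x=-6, y=-2, z=0


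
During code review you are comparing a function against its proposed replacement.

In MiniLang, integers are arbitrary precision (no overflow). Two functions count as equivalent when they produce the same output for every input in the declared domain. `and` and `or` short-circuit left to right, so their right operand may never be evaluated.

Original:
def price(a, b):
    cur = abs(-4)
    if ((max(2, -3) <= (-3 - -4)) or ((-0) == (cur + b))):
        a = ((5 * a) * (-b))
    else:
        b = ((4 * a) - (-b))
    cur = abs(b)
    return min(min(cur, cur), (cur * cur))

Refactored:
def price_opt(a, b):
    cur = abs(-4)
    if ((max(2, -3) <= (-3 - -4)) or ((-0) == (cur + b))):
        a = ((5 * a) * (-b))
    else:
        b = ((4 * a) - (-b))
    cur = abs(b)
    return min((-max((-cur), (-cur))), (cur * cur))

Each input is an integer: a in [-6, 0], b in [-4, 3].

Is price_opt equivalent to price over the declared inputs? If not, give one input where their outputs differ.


Comparing the listings, the differences include: min/max/abs usage differs.
Tracing a=-2, b=0: price: cur becomes 4; next ((max(2, -3) <= (-3 - -4)) or ((-0) == (cur + b))) evaluates to false; next b becomes -8; next cur becomes 8; next final value 8 | price_opt: cur becomes 4; next ((max(2, -3) <= (-3 - -4)) or ((-0) == (cur + b))) evaluates to false; next b becomes -8; next cur becomes 8; next final value 8 — matching result 8.
Every one of the 56 inputs gives matching results.
verdict: equivalent


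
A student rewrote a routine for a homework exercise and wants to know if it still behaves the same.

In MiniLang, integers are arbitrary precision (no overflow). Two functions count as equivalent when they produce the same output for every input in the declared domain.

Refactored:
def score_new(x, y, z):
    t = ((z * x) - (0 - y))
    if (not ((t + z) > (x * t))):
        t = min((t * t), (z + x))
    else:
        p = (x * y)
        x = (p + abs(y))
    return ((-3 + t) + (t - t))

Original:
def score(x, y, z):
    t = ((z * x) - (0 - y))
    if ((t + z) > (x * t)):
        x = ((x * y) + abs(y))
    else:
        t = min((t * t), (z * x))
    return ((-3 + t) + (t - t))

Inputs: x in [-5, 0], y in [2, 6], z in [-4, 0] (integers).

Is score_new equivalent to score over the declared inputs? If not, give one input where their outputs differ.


On input x=0, y=2, z=-4, score returns -3 while score_new returns -7.
verdict: not equivalent; witness: x=0, y=2, z=-4


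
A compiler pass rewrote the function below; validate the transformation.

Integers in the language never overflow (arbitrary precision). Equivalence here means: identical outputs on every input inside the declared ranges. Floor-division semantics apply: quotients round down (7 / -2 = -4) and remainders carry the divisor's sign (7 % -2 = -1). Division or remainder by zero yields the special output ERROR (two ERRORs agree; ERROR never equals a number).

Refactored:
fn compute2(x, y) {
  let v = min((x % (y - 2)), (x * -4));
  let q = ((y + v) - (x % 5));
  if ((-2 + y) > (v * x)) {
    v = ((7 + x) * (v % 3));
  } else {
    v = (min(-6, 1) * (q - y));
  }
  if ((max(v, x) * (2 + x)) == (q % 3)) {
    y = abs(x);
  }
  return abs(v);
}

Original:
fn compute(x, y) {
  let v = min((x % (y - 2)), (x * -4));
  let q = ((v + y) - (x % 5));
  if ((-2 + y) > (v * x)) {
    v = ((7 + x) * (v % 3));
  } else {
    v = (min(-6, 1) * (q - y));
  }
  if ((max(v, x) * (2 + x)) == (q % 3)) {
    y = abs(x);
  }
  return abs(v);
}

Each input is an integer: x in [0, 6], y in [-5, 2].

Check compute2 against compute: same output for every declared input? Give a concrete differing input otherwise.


Changes here: same computation, different form; the full 56-point sweep finds no disagreement.
verdict: equivalent


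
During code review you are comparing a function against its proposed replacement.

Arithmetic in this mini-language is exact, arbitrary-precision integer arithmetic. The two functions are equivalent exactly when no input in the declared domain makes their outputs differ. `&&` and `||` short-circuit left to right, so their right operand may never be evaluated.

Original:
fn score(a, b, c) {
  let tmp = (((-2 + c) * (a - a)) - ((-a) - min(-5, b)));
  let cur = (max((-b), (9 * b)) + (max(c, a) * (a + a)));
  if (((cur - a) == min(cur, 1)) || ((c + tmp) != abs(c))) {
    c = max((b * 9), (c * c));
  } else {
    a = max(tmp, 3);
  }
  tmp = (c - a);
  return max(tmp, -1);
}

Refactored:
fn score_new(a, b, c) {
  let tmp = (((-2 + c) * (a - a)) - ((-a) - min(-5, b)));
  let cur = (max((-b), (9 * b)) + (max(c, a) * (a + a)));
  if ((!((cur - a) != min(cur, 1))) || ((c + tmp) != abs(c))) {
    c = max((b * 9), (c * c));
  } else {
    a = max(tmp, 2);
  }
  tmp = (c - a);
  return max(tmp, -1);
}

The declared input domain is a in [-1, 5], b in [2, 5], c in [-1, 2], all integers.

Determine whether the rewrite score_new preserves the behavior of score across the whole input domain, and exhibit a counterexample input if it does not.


Try a=5, b=2, c=2.
score: tmp becomes 0; next cur becomes 68; next (((cur - a) == min(cur, 1)) || ((c + tmp) != abs(c))) evaluates to false; next a becomes 3; next tmp becomes -1; next final value -1
score_new: tmp becomes 0; next cur becomes 68; next ((!((cur - a) != min(cur, 1))) || ((c + tmp) != abs(c))) evaluates to false; next a becomes 2; next tmp becomes 0; next final value 0
-1 and 0 differ, so these are not the same function on this domain.
verdict: not equivalent; witness: a=5, b=2, c=2


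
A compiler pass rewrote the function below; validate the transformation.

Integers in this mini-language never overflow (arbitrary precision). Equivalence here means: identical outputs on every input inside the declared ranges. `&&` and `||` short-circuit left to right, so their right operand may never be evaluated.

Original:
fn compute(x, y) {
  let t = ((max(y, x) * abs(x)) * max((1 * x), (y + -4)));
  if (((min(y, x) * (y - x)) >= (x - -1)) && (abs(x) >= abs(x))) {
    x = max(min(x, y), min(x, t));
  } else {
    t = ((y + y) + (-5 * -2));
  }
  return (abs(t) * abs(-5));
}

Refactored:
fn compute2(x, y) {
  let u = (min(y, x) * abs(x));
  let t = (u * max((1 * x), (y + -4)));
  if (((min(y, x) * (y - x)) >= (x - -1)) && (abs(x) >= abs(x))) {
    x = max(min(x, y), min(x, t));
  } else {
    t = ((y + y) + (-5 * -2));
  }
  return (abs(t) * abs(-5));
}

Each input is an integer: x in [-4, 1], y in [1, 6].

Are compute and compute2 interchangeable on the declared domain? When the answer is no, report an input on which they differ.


Take x=1, y=3.
compute: t becomes 3; next (((min(y, x) * (y - x)) >= (x - -1)) && (abs(x) >= abs(x))) evaluates to true; next x becomes 1; next final value 15
compute2: u becomes 1; next t becomes 1; next (((min(y, x) * (y - x)) >= (x - -1)) && (abs(x) >= abs(x))) evaluates to true; next x becomes 1; next final value 5
15 != 5, so the rewrite changes behavior.
verdict: not equivalent; witness: x=1, y=3


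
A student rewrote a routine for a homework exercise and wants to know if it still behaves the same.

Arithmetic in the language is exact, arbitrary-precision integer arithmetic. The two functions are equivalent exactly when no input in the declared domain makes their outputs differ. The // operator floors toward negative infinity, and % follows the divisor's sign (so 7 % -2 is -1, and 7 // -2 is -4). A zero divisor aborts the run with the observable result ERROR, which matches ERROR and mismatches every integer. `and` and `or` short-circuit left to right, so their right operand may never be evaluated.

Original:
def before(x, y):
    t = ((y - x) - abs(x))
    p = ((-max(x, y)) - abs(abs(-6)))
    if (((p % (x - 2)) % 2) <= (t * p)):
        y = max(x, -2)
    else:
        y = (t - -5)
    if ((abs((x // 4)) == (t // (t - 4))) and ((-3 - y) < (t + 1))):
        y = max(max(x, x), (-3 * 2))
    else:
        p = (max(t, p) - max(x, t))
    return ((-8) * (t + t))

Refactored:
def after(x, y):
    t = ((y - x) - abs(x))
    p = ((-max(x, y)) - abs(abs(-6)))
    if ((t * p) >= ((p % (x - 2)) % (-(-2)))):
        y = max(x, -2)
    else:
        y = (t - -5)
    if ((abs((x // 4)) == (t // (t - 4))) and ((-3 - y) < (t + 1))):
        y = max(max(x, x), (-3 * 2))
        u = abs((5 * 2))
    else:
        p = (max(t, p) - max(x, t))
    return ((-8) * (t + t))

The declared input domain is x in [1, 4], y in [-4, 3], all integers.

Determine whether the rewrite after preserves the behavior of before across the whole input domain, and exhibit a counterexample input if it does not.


Equivalent — the differences include arithmetic usage differs; constant usage differs; statement counts differ; min/max/abs usage differs; local variable names differ; comparison usage differs, yet no declared input distinguishes the two.
Tracing x=4, y=-2: before: t=-10, then p=-10, then (((p % (x - 2)) % 2) <= (t * p)) is true, then y=4, then ((abs((x // 4)) == (t // (t - 4))) and ((-3 - y) < (t + 1))) is false, then p=-14, then returns 160 | after: t=-10, then p=-10, then ((t * p) >= ((p % (x - 2)) % (-(-2)))) is true, then y=4, then ((abs((x // 4)) == (t // (t - 4))) and ((-3 - y) < (t + 1))) is false, then p=-14, then returns 160 — matching result 160.
An exhaustive pass over the 32 declared inputs shows identical outputs.
verdict: equivalent


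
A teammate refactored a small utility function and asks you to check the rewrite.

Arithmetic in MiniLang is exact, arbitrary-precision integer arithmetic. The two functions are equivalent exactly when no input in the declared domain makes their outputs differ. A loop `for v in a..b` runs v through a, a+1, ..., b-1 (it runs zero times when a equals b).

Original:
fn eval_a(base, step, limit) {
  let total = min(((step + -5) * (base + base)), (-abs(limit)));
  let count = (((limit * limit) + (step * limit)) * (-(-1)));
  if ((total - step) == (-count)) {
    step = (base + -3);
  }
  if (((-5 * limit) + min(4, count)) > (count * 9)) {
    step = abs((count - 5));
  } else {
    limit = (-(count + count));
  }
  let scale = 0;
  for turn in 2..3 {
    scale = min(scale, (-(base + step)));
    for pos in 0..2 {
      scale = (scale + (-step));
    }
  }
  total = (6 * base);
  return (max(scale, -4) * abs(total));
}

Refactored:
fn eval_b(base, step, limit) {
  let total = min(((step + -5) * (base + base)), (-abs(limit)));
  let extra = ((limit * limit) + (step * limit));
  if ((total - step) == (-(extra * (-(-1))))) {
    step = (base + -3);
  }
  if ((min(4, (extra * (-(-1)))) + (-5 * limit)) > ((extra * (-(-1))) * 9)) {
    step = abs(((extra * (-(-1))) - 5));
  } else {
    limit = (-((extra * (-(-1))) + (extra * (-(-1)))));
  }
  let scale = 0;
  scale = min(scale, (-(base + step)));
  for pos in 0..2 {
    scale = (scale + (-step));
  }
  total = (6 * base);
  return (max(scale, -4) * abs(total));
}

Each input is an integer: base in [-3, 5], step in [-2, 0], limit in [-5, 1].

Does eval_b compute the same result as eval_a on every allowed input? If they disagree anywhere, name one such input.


Equivalent — the differences include arithmetic usage differs; and constant usage differs; and local variable names differ; and loop structure differs; and statement counts differ, yet no declared input distinguishes the two.
One worked example (base=-3, step=-2, limit=-5) — eval_a: total := -5 | count := 35 | ((total - step) == (-count)): false | (((-5 * limit) + min(4, count)) > (count * 9)): false | limit := -70 | scale := 0 | iter turn=2: | scale := 0 | iter pos=0: | scale := 2 | iter pos=1: | scale := 4 | total := -18 | result 72; eval_b: total := -5 | extra := 35 | ((total - step) == (-(extra * (-(-1))))): false | ((min(4, (extra * (-(-1)))) + (-5 * limit)) > ((extra * (-(-1))) * 9)): false | limit := -70 | scale := 0 | scale := 0 | iter pos=0: | scale := 2 | iter pos=1: | scale := 4 | total := -18 | result 72; agreement on 72.
Every one of the 189 inputs gives matching results.
verdict: equivalent


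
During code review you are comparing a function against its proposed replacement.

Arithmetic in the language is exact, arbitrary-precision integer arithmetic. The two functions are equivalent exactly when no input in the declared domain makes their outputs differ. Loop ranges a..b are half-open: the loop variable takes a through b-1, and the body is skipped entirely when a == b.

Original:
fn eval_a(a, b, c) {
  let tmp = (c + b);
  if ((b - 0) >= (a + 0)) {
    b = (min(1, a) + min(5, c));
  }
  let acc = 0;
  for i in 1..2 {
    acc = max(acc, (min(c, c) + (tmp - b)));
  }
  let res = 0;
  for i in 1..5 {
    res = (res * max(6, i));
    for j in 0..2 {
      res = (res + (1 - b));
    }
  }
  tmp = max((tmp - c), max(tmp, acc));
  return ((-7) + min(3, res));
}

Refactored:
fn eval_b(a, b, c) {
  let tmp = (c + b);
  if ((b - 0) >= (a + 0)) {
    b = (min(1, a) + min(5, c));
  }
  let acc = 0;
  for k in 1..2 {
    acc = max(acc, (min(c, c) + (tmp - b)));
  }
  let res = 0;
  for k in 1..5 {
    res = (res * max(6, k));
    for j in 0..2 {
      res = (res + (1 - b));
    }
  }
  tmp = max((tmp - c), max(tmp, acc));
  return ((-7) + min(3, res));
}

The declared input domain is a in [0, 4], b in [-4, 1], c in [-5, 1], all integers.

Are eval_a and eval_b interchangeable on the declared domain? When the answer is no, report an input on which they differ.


Differences: local variable names differ — yet all 210 inputs agree.
verdict: equivalent


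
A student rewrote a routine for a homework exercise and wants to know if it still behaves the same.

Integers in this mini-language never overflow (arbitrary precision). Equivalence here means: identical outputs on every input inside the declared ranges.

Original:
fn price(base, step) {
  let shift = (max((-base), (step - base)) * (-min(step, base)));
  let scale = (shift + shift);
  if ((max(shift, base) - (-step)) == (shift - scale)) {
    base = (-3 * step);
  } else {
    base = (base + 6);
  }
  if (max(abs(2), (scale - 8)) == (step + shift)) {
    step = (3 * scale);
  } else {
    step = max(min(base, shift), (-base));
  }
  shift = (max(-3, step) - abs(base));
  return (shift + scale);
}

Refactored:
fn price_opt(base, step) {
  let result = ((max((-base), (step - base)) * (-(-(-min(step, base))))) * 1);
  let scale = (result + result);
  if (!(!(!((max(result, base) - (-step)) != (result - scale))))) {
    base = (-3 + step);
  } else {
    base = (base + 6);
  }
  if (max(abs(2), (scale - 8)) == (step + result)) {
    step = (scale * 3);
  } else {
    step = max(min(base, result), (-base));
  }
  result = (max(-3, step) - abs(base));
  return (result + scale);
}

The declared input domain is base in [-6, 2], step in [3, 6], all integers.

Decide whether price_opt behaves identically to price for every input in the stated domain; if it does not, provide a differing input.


These are not equivalent — on base=2, step=6 the outputs split (-16 vs -22).
price: shift=-8, then scale=-16, then ((max(shift, base) - (-step)) == (shift - scale)) is true, then base=-18, then (max(abs(2), (scale - 8)) == (step + shift)) is false, then step=18, then shift=0, then returns -16
price_opt: result=-8, then scale=-16, then (!(!(!((max(result, base) - (-step)) != (result - scale))))) is true, then base=3, then (max(abs(2), (scale - 8)) == (step + result)) is false, then step=-3, then result=-6, then returns -22
verdict: not equivalent; witness: base=2, step=6


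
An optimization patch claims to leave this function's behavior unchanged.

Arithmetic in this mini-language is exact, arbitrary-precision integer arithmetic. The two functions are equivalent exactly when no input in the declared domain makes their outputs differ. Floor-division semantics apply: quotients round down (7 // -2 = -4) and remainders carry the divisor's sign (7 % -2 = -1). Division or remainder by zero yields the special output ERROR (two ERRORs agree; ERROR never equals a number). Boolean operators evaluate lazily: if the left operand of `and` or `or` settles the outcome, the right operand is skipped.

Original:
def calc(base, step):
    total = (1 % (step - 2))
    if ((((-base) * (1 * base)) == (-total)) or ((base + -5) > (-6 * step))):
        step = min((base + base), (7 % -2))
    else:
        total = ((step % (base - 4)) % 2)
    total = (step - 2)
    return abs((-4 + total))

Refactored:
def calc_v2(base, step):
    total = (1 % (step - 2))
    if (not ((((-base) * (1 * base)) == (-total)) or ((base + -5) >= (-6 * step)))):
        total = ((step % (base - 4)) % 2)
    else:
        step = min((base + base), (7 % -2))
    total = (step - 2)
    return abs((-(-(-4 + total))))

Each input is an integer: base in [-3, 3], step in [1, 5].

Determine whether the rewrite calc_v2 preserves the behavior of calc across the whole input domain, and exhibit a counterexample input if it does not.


Run the pair on base=-1, step=1.
calc: total = 0; ((((-base) * (1 * base)) == (-total)) or ((base + -5) > (-6 * step))) -> false; total = 0; total = -1; return 5
calc_v2: total = 0; (not ((((-base) * (1 * base)) == (-total)) or ((base + -5) >= (-6 * step)))) -> false; step = -2; total = -4; return 8
5 and 8 differ, so these are not the same function on this domain.
verdict: not equivalent; witness: base=-1, step=1


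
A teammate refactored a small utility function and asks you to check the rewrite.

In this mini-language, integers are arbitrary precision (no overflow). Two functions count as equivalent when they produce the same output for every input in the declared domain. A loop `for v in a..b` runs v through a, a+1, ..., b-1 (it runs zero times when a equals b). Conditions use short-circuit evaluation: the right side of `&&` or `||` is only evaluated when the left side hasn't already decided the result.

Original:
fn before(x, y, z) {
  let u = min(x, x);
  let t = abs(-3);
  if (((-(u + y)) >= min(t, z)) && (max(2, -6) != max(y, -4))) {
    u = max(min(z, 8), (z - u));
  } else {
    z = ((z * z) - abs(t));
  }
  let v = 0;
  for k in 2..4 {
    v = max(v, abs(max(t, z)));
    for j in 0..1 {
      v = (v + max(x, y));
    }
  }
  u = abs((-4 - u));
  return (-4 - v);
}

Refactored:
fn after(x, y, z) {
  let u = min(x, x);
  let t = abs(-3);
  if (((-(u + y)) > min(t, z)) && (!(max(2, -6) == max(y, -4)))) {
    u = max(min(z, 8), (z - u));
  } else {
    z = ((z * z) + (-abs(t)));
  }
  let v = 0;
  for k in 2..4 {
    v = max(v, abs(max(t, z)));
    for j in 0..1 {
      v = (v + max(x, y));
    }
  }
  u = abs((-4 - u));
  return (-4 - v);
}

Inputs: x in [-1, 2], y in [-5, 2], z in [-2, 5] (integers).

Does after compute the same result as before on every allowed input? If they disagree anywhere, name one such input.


Evaluate both at x=-1, y=-2, z=3.
before: u = -1; t = 3; (((-(u + y)) >= min(t, z)) && (max(2, -6) != max(y, -4))) -> true; u = 4; v = 0; [k=2]; v = 3; [j=0]; v = 2; [k=3]; v = 3; [j=0]; v = 2; u = 8; return -6
after: u = -1; t = 3; (((-(u + y)) > min(t, z)) && (!(max(2, -6) == max(y, -4)))) -> false; z = 6; v = 0; [k=2]; v = 6; [j=0]; v = 5; [k=3]; v = 6; [j=0]; v = 5; u = 3; return -9
-6 against -9: the behavior changed.
verdict: not equivalent; witness: x=-1, y=-2, z=3


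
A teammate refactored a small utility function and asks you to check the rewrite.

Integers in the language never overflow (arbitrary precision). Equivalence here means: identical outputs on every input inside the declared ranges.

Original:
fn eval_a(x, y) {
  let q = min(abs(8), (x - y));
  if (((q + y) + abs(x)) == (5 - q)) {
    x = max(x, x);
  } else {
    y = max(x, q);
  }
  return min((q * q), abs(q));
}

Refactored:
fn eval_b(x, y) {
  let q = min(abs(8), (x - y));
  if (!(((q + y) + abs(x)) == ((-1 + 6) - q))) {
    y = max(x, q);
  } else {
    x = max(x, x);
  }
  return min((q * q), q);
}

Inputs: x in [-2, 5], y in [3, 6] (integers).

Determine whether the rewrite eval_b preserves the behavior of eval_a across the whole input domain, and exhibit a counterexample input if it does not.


Consider the input x=-2, y=3.
eval_a: q=-5, then (((q + y) + abs(x)) == (5 - q)) is false, then y=-2, then returns 5
eval_b: q=-5, then (!(((q + y) + abs(x)) == ((-1 + 6) - q))) is true, then y=-2, then returns -5
5 and -5 differ, so these are not the same function on this domain.
verdict: not equivalent; witness: x=-2, y=3


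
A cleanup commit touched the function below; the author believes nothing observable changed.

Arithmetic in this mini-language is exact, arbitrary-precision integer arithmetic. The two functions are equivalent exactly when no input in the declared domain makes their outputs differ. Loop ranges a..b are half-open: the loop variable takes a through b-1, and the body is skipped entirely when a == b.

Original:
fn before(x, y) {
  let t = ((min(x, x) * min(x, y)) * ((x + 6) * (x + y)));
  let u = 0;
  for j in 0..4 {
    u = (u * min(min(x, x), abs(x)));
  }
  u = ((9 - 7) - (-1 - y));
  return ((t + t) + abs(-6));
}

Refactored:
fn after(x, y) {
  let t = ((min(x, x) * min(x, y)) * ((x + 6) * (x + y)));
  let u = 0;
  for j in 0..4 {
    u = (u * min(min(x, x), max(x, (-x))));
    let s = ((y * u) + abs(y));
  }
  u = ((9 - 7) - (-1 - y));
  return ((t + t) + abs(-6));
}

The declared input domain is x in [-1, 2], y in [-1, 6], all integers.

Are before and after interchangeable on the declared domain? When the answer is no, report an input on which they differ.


This is a faithful refactor — arithmetic usage differs, plus local variable names differ, plus statement counts differ, plus min/max/abs usage differs, but the computed results match everywhere.
Tracing x=-1, y=1: before: t=0, then u=0, then (j=0), then u=0, then (j=1), then u=0, then (j=2), then u=0, then (j=3), then u=0, then u=4, then returns 6 | after: t=0, then u=0, then (j=0), then u=0, then s=1, then (j=1), then u=0, then s=1, then (j=2), then u=0, then s=1, then (j=3), then u=0, then s=1, then u=4, then returns 6 — matching result 6.
Across all 32 domain points the two functions coincide.
verdict: equivalent


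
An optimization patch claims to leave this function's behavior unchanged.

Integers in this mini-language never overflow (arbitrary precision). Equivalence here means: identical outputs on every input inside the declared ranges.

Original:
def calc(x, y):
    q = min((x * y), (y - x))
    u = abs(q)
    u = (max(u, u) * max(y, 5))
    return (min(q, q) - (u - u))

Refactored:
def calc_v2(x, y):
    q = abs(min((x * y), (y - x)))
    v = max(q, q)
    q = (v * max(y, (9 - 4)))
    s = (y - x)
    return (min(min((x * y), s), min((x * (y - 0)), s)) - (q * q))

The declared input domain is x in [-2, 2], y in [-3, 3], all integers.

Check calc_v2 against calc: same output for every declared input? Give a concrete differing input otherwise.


The rewrite breaks on x=-2, y=-3, where the results are -1 and -26.
calc: q=-1, then u=1, then u=5, then returns -1
calc_v2: q=1, then v=1, then q=5, then s=-1, then returns -26
verdict: not equivalent; witness: x=-2, y=-3


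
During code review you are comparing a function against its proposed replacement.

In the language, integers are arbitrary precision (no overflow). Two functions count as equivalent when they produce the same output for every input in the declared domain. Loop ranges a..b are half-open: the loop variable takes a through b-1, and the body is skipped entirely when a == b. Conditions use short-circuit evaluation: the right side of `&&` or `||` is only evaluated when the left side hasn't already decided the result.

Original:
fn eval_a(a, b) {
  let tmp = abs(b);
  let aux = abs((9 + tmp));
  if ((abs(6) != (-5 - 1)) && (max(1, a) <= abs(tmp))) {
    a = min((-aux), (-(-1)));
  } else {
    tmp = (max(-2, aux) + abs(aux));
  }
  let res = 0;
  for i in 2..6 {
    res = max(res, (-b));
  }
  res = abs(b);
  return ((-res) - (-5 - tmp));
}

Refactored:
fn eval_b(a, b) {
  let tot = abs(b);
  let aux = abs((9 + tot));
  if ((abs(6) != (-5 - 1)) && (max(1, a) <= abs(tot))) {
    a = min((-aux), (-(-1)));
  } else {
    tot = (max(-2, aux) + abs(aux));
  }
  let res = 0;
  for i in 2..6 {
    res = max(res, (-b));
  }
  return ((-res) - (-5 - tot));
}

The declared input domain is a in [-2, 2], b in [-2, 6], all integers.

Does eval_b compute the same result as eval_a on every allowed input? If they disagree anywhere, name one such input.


Take a=-2, b=1.
eval_a: tmp = 1; aux = 10; ((abs(6) != (-5 - 1)) && (max(1, a) <= abs(tmp))) -> true; a = -10; res = 0; [i=2]; res = 0; [i=3]; res = 0; [i=4]; res = 0; [i=5]; res = 0; res = 1; return 5
eval_b: tot = 1; aux = 10; ((abs(6) != (-5 - 1)) && (max(1, a) <= abs(tot))) -> true; a = -10; res = 0; [i=2]; res = 0; [i=3]; res = 0; [i=4]; res = 0; [i=5]; res = 0; return 6
5 vs 6 — the two versions disagree here.
verdict: not equivalent; witness: a=-2, b=1


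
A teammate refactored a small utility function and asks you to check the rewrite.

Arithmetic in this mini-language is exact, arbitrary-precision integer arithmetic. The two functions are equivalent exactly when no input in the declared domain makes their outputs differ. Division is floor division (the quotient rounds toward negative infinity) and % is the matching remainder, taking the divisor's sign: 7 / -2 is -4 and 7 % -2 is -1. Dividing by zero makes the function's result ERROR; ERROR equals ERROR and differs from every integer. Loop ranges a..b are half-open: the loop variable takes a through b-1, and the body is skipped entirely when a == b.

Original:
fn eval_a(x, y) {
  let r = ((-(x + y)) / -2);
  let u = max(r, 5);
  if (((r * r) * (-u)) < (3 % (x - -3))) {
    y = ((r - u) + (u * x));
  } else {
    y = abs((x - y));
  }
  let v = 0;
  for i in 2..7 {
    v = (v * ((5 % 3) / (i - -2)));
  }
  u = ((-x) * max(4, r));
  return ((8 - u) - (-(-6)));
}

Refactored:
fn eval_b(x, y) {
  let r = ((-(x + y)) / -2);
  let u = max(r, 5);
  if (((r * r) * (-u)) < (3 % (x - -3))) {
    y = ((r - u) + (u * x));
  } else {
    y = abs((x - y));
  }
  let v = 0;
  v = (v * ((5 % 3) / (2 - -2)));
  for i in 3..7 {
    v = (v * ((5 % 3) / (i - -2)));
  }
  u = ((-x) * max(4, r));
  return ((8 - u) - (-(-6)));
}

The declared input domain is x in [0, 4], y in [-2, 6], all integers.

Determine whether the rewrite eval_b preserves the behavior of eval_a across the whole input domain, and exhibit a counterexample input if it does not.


The two are interchangeable: constant usage differs; and arithmetic usage differs; and statement counts differ; and loop structure differs, and every declared input agrees.
Tracing x=1, y=-2: eval_a: r becomes -1; next u becomes 5; next (((r * r) * (-u)) < (3 % (x - -3))) evaluates to true; next y becomes -1; next v becomes 0; next at i=2:; next v becomes 0; next at i=3:; next v becomes 0; next at i=4:; next v becomes 0; next at i=5:; next v becomes 0; next at i=6:; next v becomes 0; next u becomes -4; next final value 6 | eval_b: r becomes -1; next u becomes 5; next (((r * r) * (-u)) < (3 % (x - -3))) evaluates to true; next y becomes -1; next v becomes 0; next v becomes 0; next at i=3:; next v becomes 0; next at i=4:; next v becomes 0; next at i=5:; next v becomes 0; next at i=6:; next v becomes 0; next u becomes -4; next final value 6 — matching result 6.
Every one of the 45 inputs gives matching results.
verdict: equivalent


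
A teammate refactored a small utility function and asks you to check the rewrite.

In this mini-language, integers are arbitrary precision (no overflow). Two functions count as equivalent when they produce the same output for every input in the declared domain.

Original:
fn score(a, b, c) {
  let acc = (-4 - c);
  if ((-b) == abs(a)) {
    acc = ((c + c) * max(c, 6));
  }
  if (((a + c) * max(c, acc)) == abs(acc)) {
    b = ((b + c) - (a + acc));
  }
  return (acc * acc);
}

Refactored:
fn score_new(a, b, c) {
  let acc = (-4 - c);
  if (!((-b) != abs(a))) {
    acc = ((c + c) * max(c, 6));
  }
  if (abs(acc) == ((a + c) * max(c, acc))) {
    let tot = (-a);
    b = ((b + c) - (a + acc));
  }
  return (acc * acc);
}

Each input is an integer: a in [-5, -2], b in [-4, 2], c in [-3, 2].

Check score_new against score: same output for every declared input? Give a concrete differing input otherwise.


Comparing the listings, the differences include: comparison usage differs, and boolean connective usage differs, and local variable names differ, and statement counts differ.
One worked example (a=-5, b=-1, c=-2) — score: acc := -2 | ((-b) == abs(a)): false | (((a + c) * max(c, acc)) == abs(acc)): false | result 4; score_new: acc := -2 | (!((-b) != abs(a))): false | (abs(acc) == ((a + c) * max(c, acc))): false | result 4; agreement on 4.
An exhaustive pass over the 168 declared inputs shows identical outputs.
verdict: equivalent


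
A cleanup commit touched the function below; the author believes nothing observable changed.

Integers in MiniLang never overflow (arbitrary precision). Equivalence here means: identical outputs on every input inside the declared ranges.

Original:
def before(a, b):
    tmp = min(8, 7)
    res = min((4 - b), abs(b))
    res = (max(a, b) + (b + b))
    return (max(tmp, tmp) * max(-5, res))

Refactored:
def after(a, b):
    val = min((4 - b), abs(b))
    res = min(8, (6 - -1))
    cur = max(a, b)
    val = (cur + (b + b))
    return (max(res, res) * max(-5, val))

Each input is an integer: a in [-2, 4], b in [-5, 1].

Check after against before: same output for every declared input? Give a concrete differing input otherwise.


Although local variable names differ, plus constant usage differs, plus arithmetic usage differs, plus statement counts differ, 49/49 inputs agree.
verdict: equivalent


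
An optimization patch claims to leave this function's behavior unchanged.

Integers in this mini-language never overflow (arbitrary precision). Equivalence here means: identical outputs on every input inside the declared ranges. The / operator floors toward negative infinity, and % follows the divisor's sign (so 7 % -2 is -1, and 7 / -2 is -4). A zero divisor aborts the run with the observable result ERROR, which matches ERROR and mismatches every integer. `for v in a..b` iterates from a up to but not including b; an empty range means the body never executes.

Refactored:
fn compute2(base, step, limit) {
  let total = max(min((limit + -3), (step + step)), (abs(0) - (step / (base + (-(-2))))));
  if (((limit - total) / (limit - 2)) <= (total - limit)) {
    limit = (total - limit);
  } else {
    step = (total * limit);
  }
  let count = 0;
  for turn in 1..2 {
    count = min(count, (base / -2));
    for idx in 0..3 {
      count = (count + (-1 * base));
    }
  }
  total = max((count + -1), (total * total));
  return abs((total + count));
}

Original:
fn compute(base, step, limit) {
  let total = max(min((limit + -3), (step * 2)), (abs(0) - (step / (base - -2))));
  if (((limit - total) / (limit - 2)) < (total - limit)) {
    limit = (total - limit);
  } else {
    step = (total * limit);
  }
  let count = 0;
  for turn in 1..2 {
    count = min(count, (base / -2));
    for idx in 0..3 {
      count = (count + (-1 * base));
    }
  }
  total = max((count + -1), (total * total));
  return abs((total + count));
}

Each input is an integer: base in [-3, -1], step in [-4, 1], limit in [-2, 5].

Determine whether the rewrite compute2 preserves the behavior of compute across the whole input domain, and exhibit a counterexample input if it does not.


The one real change (`(((limit - total) / (limit - 2)) < (total - limit))` became `(((limit - total) / (limit - 2)) <= (total - limit))`) has no effect anywhere in the declared ranges; all 144 inputs agree.
verdict: equivalent


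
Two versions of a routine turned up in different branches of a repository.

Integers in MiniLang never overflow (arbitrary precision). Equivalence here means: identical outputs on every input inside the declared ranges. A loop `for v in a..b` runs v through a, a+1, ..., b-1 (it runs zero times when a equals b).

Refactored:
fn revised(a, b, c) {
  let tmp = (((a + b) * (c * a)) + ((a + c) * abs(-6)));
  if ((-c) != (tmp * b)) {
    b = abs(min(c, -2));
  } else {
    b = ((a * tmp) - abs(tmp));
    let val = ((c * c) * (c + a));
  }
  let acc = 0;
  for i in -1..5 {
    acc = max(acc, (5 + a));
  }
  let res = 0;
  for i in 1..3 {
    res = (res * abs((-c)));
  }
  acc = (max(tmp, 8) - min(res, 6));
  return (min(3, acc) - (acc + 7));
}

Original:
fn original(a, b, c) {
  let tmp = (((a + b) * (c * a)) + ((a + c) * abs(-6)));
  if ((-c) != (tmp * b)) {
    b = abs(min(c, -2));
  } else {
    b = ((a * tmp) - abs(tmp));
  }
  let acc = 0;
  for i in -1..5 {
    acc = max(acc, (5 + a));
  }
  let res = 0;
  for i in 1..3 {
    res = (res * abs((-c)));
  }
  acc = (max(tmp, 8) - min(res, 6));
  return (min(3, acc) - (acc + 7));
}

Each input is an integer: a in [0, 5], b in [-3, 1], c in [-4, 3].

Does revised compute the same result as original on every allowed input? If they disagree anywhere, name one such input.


This is a faithful refactor — statement counts differ; also arithmetic usage differs; also local variable names differ, but the computed results match everywhere.
Spot check at a=1, b=-3, c=-1 — original: tmp = 2; ((-c) != (tmp * b)) -> true; b = 2; acc = 0; [i=-1]; acc = 6; [i=0]; acc = 6; [i=1]; acc = 6; [i=2]; acc = 6; [i=3]; acc = 6; [i=4]; acc = 6; res = 0; [i=1]; res = 0; [i=2]; res = 0; acc = 8; return -12. revised: tmp = 2; ((-c) != (tmp * b)) -> true; b = 2; acc = 0; [i=-1]; acc = 6; [i=0]; acc = 6; [i=1]; acc = 6; [i=2]; acc = 6; [i=3]; acc = 6; [i=4]; acc = 6; res = 0; [i=1]; res = 0; [i=2]; res = 0; acc = 8; return -12. Both give -12.
Across all 240 domain points the two functions coincide.
verdict: equivalent


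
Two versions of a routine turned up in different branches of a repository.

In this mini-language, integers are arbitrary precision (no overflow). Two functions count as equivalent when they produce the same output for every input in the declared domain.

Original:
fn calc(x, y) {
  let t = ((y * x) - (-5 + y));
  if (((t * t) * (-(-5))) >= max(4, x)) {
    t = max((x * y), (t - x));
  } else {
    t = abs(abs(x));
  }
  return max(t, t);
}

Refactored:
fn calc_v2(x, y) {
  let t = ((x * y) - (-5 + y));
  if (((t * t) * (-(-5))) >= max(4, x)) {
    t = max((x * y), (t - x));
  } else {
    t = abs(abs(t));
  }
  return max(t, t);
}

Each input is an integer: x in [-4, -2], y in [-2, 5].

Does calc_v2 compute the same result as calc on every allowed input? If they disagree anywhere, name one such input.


x=-4, y=1 yields 4 from calc but 0 from calc_v2.
verdict: not equivalent; witness: x=-4, y=1


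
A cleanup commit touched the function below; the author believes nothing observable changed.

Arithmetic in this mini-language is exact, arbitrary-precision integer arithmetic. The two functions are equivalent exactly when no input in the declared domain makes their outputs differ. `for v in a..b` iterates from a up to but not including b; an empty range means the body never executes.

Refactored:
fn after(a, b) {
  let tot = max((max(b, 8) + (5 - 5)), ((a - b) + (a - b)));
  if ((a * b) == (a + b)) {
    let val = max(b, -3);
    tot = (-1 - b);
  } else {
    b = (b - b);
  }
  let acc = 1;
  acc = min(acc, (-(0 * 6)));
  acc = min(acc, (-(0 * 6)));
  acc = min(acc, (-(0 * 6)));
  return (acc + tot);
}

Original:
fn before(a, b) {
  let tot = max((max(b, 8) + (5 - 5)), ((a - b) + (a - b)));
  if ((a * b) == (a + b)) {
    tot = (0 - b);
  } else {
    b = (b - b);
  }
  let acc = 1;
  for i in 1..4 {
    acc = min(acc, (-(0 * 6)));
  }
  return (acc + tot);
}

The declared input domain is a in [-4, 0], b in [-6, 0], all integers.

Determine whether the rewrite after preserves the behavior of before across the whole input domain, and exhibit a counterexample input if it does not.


a=0, b=0 yields 0 from before but -1 from after.
verdict: not equivalent; witness: a=0, b=0
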